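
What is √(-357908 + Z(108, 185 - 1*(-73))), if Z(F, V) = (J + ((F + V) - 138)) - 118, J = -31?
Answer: I*√357829 ≈ 598.19*I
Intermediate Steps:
Z(F, V) = -287 + F + V (Z(F, V) = (-31 + ((F + V) - 138)) - 118 = (-31 + (-138 + F + V)) - 118 = (-169 + F + V) - 118 = -287 + F + V)
√(-357908 + Z(108, 185 - 1*(-73))) = √(-357908 + (-287 + 108 + (185 - 1*(-73)))) = √(-357908 + (-287 + 108 + (185 + 73))) = √(-357908 + (-287 + 108 + 258)) = √(-357908 + 79) = √(-357829) = I*√357829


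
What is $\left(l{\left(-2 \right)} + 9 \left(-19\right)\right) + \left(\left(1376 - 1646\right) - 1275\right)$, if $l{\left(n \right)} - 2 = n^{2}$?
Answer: $-1710$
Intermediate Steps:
$l{\left(n \right)} = 2 + n^{2}$
$\left(l{\left(-2 \right)} + 9 \left(-19\right)\right) + \left(\left(1376 - 1646\right) - 1275\right) = \left(\left(2 + \left(-2\right)^{2}\right) + 9 \left(-19\right)\right) + \left(\left(1376 - 1646\right) - 1275\right) = \left(\left(2 + 4\right) - 171\right) - 1545 = \left(6 - 171\right) - 1545 = -165 - 1545 = -1710$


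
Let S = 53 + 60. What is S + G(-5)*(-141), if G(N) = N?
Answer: 818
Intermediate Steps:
S = 113
S + G(-5)*(-141) = 113 - 5*(-141) = 113 + 705 = 818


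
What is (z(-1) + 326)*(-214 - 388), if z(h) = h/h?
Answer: -196854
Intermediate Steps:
z(h) = 1
(z(-1) + 326)*(-214 - 388) = (1 + 326)*(-214 - 388) = 327*(-602) = -196854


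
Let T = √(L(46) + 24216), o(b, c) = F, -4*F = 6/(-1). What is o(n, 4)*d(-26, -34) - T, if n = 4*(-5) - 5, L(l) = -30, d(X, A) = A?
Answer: -51 - √24186 ≈ -206.52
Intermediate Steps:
F = 3/2 (F = -3/(2*(-1)) = -3*(-1)/2 = -¼*(-6) = 3/2 ≈ 1.5000)
n = -25 (n = -20 - 5 = -25)
o(b, c) = 3/2
T = √24186 (T = √(-30 + 24216) = √24186 ≈ 155.52)
o(n, 4)*d(-26, -34) - T = (3/2)*(-34) - √24186 = -51 - √24186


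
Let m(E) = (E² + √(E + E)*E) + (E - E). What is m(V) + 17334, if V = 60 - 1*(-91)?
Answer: 40135 + 151*√302 ≈ 42759.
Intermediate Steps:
V = 151 (V = 60 + 91 = 151)
m(E) = E² + √2*E^(3/2) (m(E) = (E² + √(2*E)*E) + 0 = (E² + (√2*√E)*E) + 0 = (E² + √2*E^(3/2)) + 0 = E² + √2*E^(3/2))
m(V) + 17334 = (151² + √2*151^(3/2)) + 17334 = (22801 + √2*(151*√151)) + 17334 = (22801 + 151*√302) + 17334 = 40135 + 151*√302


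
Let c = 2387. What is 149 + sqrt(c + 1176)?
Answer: 149 + sqrt(3563) ≈ 208.69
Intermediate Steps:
149 + sqrt(c + 1176) = 149 + sqrt(2387 + 1176) = 149 + sqrt(3563)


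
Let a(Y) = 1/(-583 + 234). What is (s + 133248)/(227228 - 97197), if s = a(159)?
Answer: 46503551/45380819 ≈ 1.0247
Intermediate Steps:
a(Y) = -1/349 (a(Y) = 1/(-349) = -1/349)
s = -1/349 ≈ -0.0028653
(s + 133248)/(227228 - 97197) = (-1/349 + 133248)/(227228 - 97197) = (46503551/349)/130031 = (46503551/349)*(1/130031) = 46503551/45380819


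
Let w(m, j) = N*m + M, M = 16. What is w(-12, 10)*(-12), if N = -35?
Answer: -5232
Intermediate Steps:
w(m, j) = 16 - 35*m (w(m, j) = -35*m + 16 = 16 - 35*m)
w(-12, 10)*(-12) = (16 - 35*(-12))*(-12) = (16 + 420)*(-12) = 436*(-12) = -5232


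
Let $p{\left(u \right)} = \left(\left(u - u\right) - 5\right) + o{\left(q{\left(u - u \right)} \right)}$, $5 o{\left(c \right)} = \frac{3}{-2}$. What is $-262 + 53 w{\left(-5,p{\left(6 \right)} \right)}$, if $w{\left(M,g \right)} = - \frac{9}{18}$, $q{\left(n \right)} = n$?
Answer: $- \frac{577}{2} \approx -288.5$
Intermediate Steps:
$o{\left(c \right)} = - \frac{3}{10}$ ($o{\left(c \right)} = \frac{3 \frac{1}{-2}}{5} = \frac{3 \left(- \frac{1}{2}\right)}{5} = \frac{1}{5} \left(- \frac{3}{2}\right) = - \frac{3}{10}$)
$p{\left(u \right)} = - \frac{53}{10}$ ($p{\left(u \right)} = \left(\left(u - u\right) - 5\right) - \frac{3}{10} = \left(0 - 5\right) - \frac{3}{10} = -5 - \frac{3}{10} = - \frac{53}{10}$)
$w{\left(M,g \right)} = - \frac{1}{2}$ ($w{\left(M,g \right)} = \left(-9\right) \frac{1}{18} = - \frac{1}{2}$)
$-262 + 53 w{\left(-5,p{\left(6 \right)} \right)} = -262 + 53 \left(- \frac{1}{2}\right) = -262 - \frac{53}{2} = - \frac{577}{2}$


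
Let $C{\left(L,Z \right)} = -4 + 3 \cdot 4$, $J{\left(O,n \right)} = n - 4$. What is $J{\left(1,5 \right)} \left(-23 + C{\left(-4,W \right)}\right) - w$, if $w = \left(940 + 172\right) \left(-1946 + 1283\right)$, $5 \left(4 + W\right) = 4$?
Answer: $737241$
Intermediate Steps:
$W = - \frac{16}{5}$ ($W = -4 + \frac{1}{5} \cdot 4 = -4 + \frac{4}{5} = - \frac{16}{5} \approx -3.2$)
$J{\left(O,n \right)} = -4 + n$
$C{\left(L,Z \right)} = 8$ ($C{\left(L,Z \right)} = -4 + 12 = 8$)
$w = -737256$ ($w = 1112 \left(-663\right) = -737256$)
$J{\left(1,5 \right)} \left(-23 + C{\left(-4,W \right)}\right) - w = \left(-4 + 5\right) \left(-23 + 8\right) - -737256 = 1 \left(-15\right) + 737256 = -15 + 737256 = 737241$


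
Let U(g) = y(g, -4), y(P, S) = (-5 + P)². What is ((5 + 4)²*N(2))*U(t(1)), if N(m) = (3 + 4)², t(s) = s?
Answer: 63504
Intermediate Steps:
N(m) = 49 (N(m) = 7² = 49)
U(g) = (-5 + g)²
((5 + 4)²*N(2))*U(t(1)) = ((5 + 4)²*49)*(-5 + 1)² = (9²*49)*(-4)² = (81*49)*16 = 3969*16 = 63504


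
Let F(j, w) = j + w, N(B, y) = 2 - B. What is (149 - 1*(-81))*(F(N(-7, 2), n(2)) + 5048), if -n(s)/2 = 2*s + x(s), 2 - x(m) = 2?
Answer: 1161270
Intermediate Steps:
x(m) = 0 (x(m) = 2 - 1*2 = 2 - 2 = 0)
n(s) = -4*s (n(s) = -2*(2*s + 0) = -4*s)
(149 - 1*(-81))*(F(N(-7, 2), n(2)) + 5048) = (149 - 1*(-81))*(((2 - 1*(-7)) - 4*2) + 5048) = (149 + 81)*(((2 + 7) - 8) + 5048) = 230*((9 - 8) + 5048) = 230*(1 + 5048) = 230*5049 = 1161270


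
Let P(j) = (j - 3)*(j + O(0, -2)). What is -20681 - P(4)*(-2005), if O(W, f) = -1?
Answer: -14666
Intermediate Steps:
P(j) = (-1 + j)*(-3 + j) (P(j) = (j - 3)*(j - 1) = (-3 + j)*(-1 + j) = (-1 + j)*(-3 + j))
-20681 - P(4)*(-2005) = -20681 - (3 + 4² - 4*4)*(-2005) = -20681 - (3 + 16 - 16)*(-2005) = -20681 - 3*(-2005) = -20681 - 1*(-6015) = -20681 + 6015 = -14666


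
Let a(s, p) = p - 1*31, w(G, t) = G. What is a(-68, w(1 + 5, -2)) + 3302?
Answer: 3277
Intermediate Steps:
a(s, p) = -31 + p (a(s, p) = p - 31 = -31 + p)
a(-68, w(1 + 5, -2)) + 3302 = (-31 + (1 + 5)) + 3302 = (-31 + 6) + 3302 = -25 + 3302 = 3277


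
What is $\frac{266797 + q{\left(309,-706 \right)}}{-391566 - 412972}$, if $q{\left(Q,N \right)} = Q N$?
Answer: $- \frac{6949}{114934} \approx -0.060461$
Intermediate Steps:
$q{\left(Q,N \right)} = N Q$
$\frac{266797 + q{\left(309,-706 \right)}}{-391566 - 412972} = \frac{266797 - 218154}{-391566 - 412972} = \frac{266797 - 218154}{-804538} = 48643 \left(- \frac{1}{804538}\right) = - \frac{6949}{114934}$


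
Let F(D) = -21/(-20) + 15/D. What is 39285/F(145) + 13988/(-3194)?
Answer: 12127815038/356131 ≈ 34054.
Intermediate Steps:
F(D) = 21/20 + 15/D (F(D) = -21*(-1/20) + 15/D = 21/20 + 15/D)
39285/F(145) + 13988/(-3194) = 39285/(21/20 + 15/145) + 13988/(-3194) = 39285/(21/20 + 15*(1/145)) + 13988*(-1/3194) = 39285/(21/20 + 3/29) - 6994/1597 = 39285/(669/580) - 6994/1597 = 39285*(580/669) - 6994/1597 = 7595100/223 - 6994/1597 = 12127815038/356131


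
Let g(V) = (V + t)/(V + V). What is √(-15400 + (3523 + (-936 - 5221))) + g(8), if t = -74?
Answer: -33/8 + I*√18034 ≈ -4.125 + 134.29*I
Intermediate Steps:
g(V) = (-74 + V)/(2*V) (g(V) = (V - 74)/(V + V) = (-74 + V)/((2*V)) = (-74 + V)*(1/(2*V)) = (-74 + V)/(2*V))
√(-15400 + (3523 + (-936 - 5221))) + g(8) = √(-15400 + (3523 + (-936 - 5221))) + (½)*(-74 + 8)/8 = √(-15400 + (3523 - 6157)) + (½)*(⅛)*(-66) = √(-15400 - 2634) - 33/8 = √(-18034) - 33/8 = I*√18034 - 33/8 = -33/8 + I*√18034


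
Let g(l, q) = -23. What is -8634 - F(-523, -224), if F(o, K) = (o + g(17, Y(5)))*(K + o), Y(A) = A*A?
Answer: -416496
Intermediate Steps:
Y(A) = A**2
F(o, K) = (-23 + o)*(K + o) (F(o, K) = (o - 23)*(K + o) = (-23 + o)*(K + o))
-8634 - F(-523, -224) = -8634 - ((-523)**2 - 23*(-224) - 23*(-523) - 224*(-523)) = -8634 - (273529 + 5152 + 12029 + 117152) = -8634 - 1*407862 = -8634 - 407862 = -416496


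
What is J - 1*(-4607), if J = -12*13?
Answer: 4451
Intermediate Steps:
J = -156
J - 1*(-4607) = -156 - 1*(-4607) = -156 + 4607 = 4451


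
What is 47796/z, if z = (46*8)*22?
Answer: 11949/2024 ≈ 5.9037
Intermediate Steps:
z = 8096 (z = 368*22 = 8096)
47796/z = 47796/8096 = 47796*(1/8096) = 11949/2024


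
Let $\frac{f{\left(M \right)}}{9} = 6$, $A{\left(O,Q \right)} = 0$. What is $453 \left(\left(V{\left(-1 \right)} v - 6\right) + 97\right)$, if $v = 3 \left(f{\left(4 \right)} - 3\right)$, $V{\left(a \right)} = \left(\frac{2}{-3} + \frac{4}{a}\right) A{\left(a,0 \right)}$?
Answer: $41223$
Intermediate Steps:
$f{\left(M \right)} = 54$ ($f{\left(M \right)} = 9 \cdot 6 = 54$)
$V{\left(a \right)} = 0$ ($V{\left(a \right)} = \left(\frac{2}{-3} + \frac{4}{a}\right) 0 = \left(2 \left(- \frac{1}{3}\right) + \frac{4}{a}\right) 0 = \left(- \frac{2}{3} + \frac{4}{a}\right) 0 = 0$)
$v = 153$ ($v = 3 \left(54 - 3\right) = 3 \cdot 51 = 153$)
$453 \left(\left(V{\left(-1 \right)} v - 6\right) + 97\right) = 453 \left(\left(0 \cdot 153 - 6\right) + 97\right) = 453 \left(\left(0 - 6\right) + 97\right) = 453 \left(-6 + 97\right) = 453 \cdot 91 = 41223$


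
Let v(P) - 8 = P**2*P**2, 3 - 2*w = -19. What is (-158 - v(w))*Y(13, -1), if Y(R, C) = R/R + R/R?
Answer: -29614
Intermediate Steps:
w = 11 (w = 3/2 - 1/2*(-19) = 3/2 + 19/2 = 11)
v(P) = 8 + P**4 (v(P) = 8 + P**2*P**2 = 8 + P**4)
Y(R, C) = 2 (Y(R, C) = 1 + 1 = 2)
(-158 - v(w))*Y(13, -1) = (-158 - (8 + 11**4))*2 = (-158 - (8 + 14641))*2 = (-158 - 1*14649)*2 = (-158 - 14649)*2 = -14807*2 = -29614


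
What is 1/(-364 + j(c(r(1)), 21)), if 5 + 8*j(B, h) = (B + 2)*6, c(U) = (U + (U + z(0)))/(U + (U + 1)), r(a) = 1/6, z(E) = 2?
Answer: -16/5789 ≈ -0.0027639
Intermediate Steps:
r(a) = 1/6
c(U) = (2 + 2*U)/(1 + 2*U) (c(U) = (U + (U + 2))/(U + (U + 1)) = (U + (2 + U))/(U + (1 + U)) = (2 + 2*U)/(1 + 2*U))
j(B, h) = 7/8 + 3*B/4 (j(B, h) = -5/8 + ((B + 2)*6)/8 = -5/8 + ((2 + B)*6)/8 = -5/8 + (12 + 6*B)/8 = -5/8 + (3/2 + 3*B/4) = 7/8 + 3*B/4)
1/(-364 + j(c(r(1)), 21)) = 1/(-364 + (7/8 + 3*(2*(1 + 1/6)/(1 + 2*(1/6)))/4)) = 1/(-364 + (7/8 + 3*(2*(7/6)/(1 + 1/3))/4)) = 1/(-364 + (7/8 + 3*(2*(7/6)/(4/3))/4)) = 1/(-364 + (7/8 + 3*(2*(3/4)*(7/6))/4)) = 1/(-364 + (7/8 + (3/4)*(7/4))) = 1/(-364 + (7/8 + 21/16)) = 1/(-364 + 35/16) = 1/(-5789/16) = -16/5789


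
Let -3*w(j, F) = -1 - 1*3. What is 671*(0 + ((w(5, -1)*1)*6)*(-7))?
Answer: -37576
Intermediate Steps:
w(j, F) = 4/3 (w(j, F) = -(-1 - 1*3)/3 = -(-1 - 3)/3 = -⅓*(-4) = 4/3)
671*(0 + ((w(5, -1)*1)*6)*(-7)) = 671*(0 + (((4/3)*1)*6)*(-7)) = 671*(0 + ((4/3)*6)*(-7)) = 671*(0 + 8*(-7)) = 671*(0 - 56) = 671*(-56) = -37576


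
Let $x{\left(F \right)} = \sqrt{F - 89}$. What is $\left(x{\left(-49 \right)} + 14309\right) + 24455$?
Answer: $38764 + i \sqrt{138} \approx 38764.0 + 11.747 i$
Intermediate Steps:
$x{\left(F \right)} = \sqrt{-89 + F}$
$\left(x{\left(-49 \right)} + 14309\right) + 24455 = \left(\sqrt{-89 - 49} + 14309\right) + 24455 = \left(\sqrt{-138} + 14309\right) + 24455 = \left(i \sqrt{138} + 14309\right) + 24455 = \left(14309 + i \sqrt{138}\right) + 24455 = 38764 + i \sqrt{138}$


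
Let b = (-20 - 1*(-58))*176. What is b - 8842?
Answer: -2154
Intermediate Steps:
b = 6688 (b = (-20 + 58)*176 = 38*176 = 6688)
b - 8842 = 6688 - 8842 = -2154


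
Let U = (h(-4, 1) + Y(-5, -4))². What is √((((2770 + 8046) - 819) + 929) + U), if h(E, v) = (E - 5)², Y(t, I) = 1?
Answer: 5*√706 ≈ 132.85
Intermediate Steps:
h(E, v) = (-5 + E)²
U = 6724 (U = ((-5 - 4)² + 1)² = ((-9)² + 1)² = (81 + 1)² = 82² = 6724)
√((((2770 + 8046) - 819) + 929) + U) = √((((2770 + 8046) - 819) + 929) + 6724) = √(((10816 - 819) + 929) + 6724) = √((9997 + 929) + 6724) = √(10926 + 6724) = √17650 = 5*√706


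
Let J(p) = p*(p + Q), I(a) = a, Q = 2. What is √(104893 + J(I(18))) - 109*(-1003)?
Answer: 109327 + √105253 ≈ 1.0965e+5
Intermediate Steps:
J(p) = p*(2 + p) (J(p) = p*(p + 2) = p*(2 + p))
√(104893 + J(I(18))) - 109*(-1003) = √(104893 + 18*(2 + 18)) - 109*(-1003) = √(104893 + 18*20) + 109327 = √(104893 + 360) + 109327 = √105253 + 109327 = 109327 + √105253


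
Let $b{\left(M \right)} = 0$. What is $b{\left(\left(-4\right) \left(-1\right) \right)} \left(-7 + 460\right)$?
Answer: $0$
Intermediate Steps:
$b{\left(\left(-4\right) \left(-1\right) \right)} \left(-7 + 460\right) = 0 \left(-7 + 460\right) = 0 \cdot 453 = 0$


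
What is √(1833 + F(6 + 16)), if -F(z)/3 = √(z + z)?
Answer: √(1833 - 6*√11) ≈ 42.581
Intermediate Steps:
F(z) = -3*√2*√z (F(z) = -3*√(z + z) = -3*√2*√z)
√(1833 + F(6 + 16)) = √(1833 - 3*√2*√(6 + 16)) = √(1833 - 3*√2*√22) = √(1833 - 6*√11)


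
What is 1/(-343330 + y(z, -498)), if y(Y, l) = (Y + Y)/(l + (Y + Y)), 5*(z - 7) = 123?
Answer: -1087/373199868 ≈ -2.9126e-6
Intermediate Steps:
z = 158/5 (z = 7 + (1/5)*123 = 7 + 123/5 = 158/5 ≈ 31.600)
y(Y, l) = 2*Y/(l + 2*Y) (y(Y, l) = (2*Y)/(l + 2*Y) = 2*Y/(l + 2*Y))
1/(-343330 + y(z, -498)) = 1/(-343330 + 2*(158/5)/(-498 + 2*(158/5))) = 1/(-343330 + 2*(158/5)/(-498 + 316/5)) = 1/(-343330 + 2*(158/5)/(-2174/5)) = 1/(-343330 + 2*(158/5)*(-5/2174)) = 1/(-343330 - 158/1087) = 1/(-373199868/1087) = -1087/373199868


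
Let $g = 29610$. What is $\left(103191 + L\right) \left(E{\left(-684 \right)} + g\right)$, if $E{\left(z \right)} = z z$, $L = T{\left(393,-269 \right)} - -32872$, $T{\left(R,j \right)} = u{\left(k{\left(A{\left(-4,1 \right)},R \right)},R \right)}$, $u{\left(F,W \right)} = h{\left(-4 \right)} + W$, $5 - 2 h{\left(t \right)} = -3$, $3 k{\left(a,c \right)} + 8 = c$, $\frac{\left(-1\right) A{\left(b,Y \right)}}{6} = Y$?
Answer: $67884210360$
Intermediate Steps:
$A{\left(b,Y \right)} = - 6 Y$
$k{\left(a,c \right)} = - \frac{8}{3} + \frac{c}{3}$
$h{\left(t \right)} = 4$ ($h{\left(t \right)} = \frac{5}{2} - - \frac{3}{2} = \frac{5}{2} + \frac{3}{2} = 4$)
$u{\left(F,W \right)} = 4 + W$
$T{\left(R,j \right)} = 4 + R$
$L = 33269$ ($L = \left(4 + 393\right) - -32872 = 397 + 32872 = 33269$)
$E{\left(z \right)} = z^{2}$
$\left(103191 + L\right) \left(E{\left(-684 \right)} + g\right) = \left(103191 + 33269\right) \left(\left(-684\right)^{2} + 29610\right) = 136460 \left(467856 + 29610\right) = 136460 \cdot 497466 = 67884210360$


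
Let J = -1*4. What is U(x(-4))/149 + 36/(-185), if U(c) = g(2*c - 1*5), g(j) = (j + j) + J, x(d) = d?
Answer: -10914/27565 ≈ -0.39594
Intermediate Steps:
J = -4
g(j) = -4 + 2*j (g(j) = (j + j) - 4 = 2*j - 4 = -4 + 2*j)
U(c) = -14 + 4*c (U(c) = -4 + 2*(2*c - 1*5) = -4 + 2*(2*c - 5) = -4 + 2*(-5 + 2*c) = -4 + (-10 + 4*c) = -14 + 4*c)
U(x(-4))/149 + 36/(-185) = (-14 + 4*(-4))/149 + 36/(-185) = (-14 - 16)*(1/149) + 36*(-1/185) = -30*1/149 - 36/185 = -30/149 - 36/185 = -10914/27565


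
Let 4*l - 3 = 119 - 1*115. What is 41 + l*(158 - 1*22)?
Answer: 279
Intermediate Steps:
l = 7/4 (l = ¾ + (119 - 1*115)/4 = ¾ + (119 - 115)/4 = ¾ + (¼)*4 = ¾ + 1 = 7/4 ≈ 1.7500)
41 + l*(158 - 1*22) = 41 + 7*(158 - 1*22)/4 = 41 + 7*(158 - 22)/4 = 41 + (7/4)*136 = 41 + 238 = 279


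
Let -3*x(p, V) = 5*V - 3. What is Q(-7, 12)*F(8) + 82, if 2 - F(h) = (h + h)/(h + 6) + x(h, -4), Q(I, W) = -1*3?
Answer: 717/7 ≈ 102.43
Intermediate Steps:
x(p, V) = 1 - 5*V/3 (x(p, V) = -(5*V - 3)/3 = -(-3 + 5*V)/3 = 1 - 5*V/3)
Q(I, W) = -3
F(h) = -17/3 - 2*h/(6 + h) (F(h) = 2 - ((h + h)/(h + 6) + (1 - 5/3*(-4))) = 2 - ((2*h)/(6 + h) + (1 + 20/3)) = 2 - (2*h/(6 + h) + 23/3) = 2 - (23/3 + 2*h/(6 + h)) = 2 + (-23/3 - 2*h/(6 + h)) = -17/3 - 2*h/(6 + h))
Q(-7, 12)*F(8) + 82 = -(-102 - 23*8)/(6 + 8) + 82 = -(-102 - 184)/14 + 82 = -(-286)/14 + 82 = -3*(-143/21) + 82 = 143/7 + 82 = 717/7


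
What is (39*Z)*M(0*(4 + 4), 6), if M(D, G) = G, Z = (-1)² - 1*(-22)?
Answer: 5382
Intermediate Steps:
Z = 23 (Z = 1 + 22 = 23)
(39*Z)*M(0*(4 + 4), 6) = (39*23)*6 = 897*6 = 5382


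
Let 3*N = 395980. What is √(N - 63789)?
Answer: √613839/3 ≈ 261.16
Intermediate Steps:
N = 395980/3 (N = (⅓)*395980 = 395980/3 ≈ 1.3199e+5)
√(N - 63789) = √(395980/3 - 63789) = √(204613/3) = √613839/3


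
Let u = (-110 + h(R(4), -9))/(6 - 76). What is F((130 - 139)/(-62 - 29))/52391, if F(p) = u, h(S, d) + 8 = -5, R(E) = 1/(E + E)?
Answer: 123/3667370 ≈ 3.3539e-5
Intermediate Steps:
R(E) = 1/(2*E)
h(S, d) = -13 (h(S, d) = -8 - 5 = -13)
u = 123/70 (u = (-110 - 13)/(6 - 76) = -123/(-70) = -123*(-1/70) = 123/70 ≈ 1.7571)
F(p) = 123/70
F((130 - 139)/(-62 - 29))/52391 = (123/70)/52391 = (123/70)*(1/52391) = 123/3667370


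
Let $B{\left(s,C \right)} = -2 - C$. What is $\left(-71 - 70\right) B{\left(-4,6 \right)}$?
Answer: $1128$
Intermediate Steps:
$\left(-71 - 70\right) B{\left(-4,6 \right)} = \left(-71 - 70\right) \left(-2 - 6\right) = - 141 \left(-2 - 6\right) = \left(-141\right) \left(-8\right) = 1128$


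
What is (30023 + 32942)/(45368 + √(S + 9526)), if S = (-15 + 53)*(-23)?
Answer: 714149030/514561693 - 62965*√2163/1029123386 ≈ 1.3850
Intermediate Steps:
S = -874 (S = 38*(-23) = -874)
(30023 + 32942)/(45368 + √(S + 9526)) = (30023 + 32942)/(45368 + √(-874 + 9526)) = 62965/(45368 + √8652) = 62965/(45368 + 2*√2163)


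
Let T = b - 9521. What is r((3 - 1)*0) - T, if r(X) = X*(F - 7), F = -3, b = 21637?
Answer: -12116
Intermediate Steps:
r(X) = -10*X (r(X) = X*(-3 - 7) = X*(-10) = -10*X)
T = 12116 (T = 21637 - 9521 = 12116)
r((3 - 1)*0) - T = -10*(3 - 1)*0 - 1*12116 = -20*0 - 12116 = -10*0 - 12116 = 0 - 12116 = -12116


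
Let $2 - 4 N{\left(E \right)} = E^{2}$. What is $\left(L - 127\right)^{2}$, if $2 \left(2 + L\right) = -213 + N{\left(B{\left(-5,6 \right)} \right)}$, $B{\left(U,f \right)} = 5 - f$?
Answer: $\frac{3545689}{64} \approx 55401.0$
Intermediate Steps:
$N{\left(E \right)} = \frac{1}{2} - \frac{E^{2}}{4}$
$L = - \frac{867}{8}$ ($L = -2 + \frac{-213 + \left(\frac{1}{2} - \frac{\left(5 - 6\right)^{2}}{4}\right)}{2} = -2 + \frac{-213 + \left(\frac{1}{2} - \frac{\left(-1\right)^{2}}{4}\right)}{2} = -2 + \frac{-213 + \left(\frac{1}{2} - \frac{1}{4}\right)}{2} = -2 + \frac{-213 + \frac{1}{4}}{2} = -2 + \frac{1}{2} \left(- \frac{851}{4}\right) = -2 - \frac{851}{8} = - \frac{867}{8} \approx -108.38$)
$\left(L - 127\right)^{2} = \left(- \frac{867}{8} - 127\right)^{2} = \left(- \frac{1883}{8}\right)^{2} = \frac{3545689}{64}$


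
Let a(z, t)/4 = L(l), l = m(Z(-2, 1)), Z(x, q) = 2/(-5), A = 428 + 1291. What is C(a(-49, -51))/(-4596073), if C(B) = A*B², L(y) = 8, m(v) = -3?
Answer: -1760256/4596073 ≈ -0.38299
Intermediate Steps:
A = 1719
Z(x, q) = -⅖ (Z(x, q) = 2*(-⅕) = -⅖)
l = -3
a(z, t) = 32 (a(z, t) = 4*8 = 32)
C(B) = 1719*B²
C(a(-49, -51))/(-4596073) = (1719*32²)/(-4596073) = (1719*1024)*(-1/4596073) = 1760256*(-1/4596073) = -1760256/4596073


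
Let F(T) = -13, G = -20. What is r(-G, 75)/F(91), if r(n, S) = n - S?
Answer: 55/13 ≈ 4.2308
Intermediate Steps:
r(-G, 75)/F(91) = (-1*(-20) - 1*75)/(-13) = (20 - 75)*(-1/13) = -55*(-1/13) = 55/13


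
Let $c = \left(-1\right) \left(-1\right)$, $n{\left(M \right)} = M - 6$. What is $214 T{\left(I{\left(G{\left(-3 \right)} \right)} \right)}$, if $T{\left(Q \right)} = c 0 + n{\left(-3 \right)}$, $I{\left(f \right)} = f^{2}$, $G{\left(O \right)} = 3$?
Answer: $-1926$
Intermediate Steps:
$n{\left(M \right)} = -6 + M$ ($n{\left(M \right)} = M - 6 = -6 + M$)
$c = 1$
$T{\left(Q \right)} = -9$ ($T{\left(Q \right)} = 1 \cdot 0 - 9 = 0 - 9 = -9$)
$214 T{\left(I{\left(G{\left(-3 \right)} \right)} \right)} = 214 \left(-9\right) = -1926$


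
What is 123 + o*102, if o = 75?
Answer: 7773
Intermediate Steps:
123 + o*102 = 123 + 75*102 = 123 + 7650 = 7773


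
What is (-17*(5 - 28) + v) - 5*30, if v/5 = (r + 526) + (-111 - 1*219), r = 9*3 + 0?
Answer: 1356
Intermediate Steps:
r = 27 (r = 27 + 0 = 27)
v = 1115 (v = 5*((27 + 526) + (-111 - 1*219)) = 5*(553 + (-111 - 219)) = 5*(553 - 330) = 5*223 = 1115)
(-17*(5 - 28) + v) - 5*30 = (-17*(5 - 28) + 1115) - 5*30 = (-17*(-23) + 1115) - 150 = (391 + 1115) - 150 = 1506 - 150 = 1356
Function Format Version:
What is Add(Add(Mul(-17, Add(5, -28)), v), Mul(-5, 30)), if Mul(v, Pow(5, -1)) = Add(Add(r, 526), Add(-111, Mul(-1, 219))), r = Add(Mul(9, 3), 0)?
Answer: 1356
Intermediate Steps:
r = 27 (r = Add(27, 0) = 27)
v = 1115 (v = Mul(5, Add(Add(27, 526), Add(-111, Mul(-1, 219)))) = Mul(5, Add(553, Add(-111, -219))) = Mul(5, Add(553, -330)) = Mul(5, 223) = 1115)
Add(Add(Mul(-17, Add(5, -28)), v), Mul(-5, 30)) = Add(Add(Mul(-17, Add(5, -28)), 1115), Mul(-5, 30)) = Add(Add(Mul(-17, -23), 1115), -150) = Add(Add(391, 1115), -150) = Add(1506, -150) = 1356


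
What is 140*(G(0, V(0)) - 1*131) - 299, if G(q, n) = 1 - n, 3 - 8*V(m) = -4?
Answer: -37243/2 ≈ -18622.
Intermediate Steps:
V(m) = 7/8 (V(m) = 3/8 - 1/8*(-4) = 3/8 + 1/2 = 7/8)
140*(G(0, V(0)) - 1*131) - 299 = 140*((1 - 1*7/8) - 1*131) - 299 = 140*((1 - 7/8) - 131) - 299 = 140*(1/8 - 131) - 299 = 140*(-1047/8) - 299 = -36645/2 - 299 = -37243/2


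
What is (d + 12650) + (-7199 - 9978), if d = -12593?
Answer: -17120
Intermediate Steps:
(d + 12650) + (-7199 - 9978) = (-12593 + 12650) + (-7199 - 9978) = 57 - 17177 = -17120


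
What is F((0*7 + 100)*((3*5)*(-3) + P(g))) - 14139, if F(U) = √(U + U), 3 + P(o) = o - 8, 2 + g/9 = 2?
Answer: -14139 + 40*I*√7 ≈ -14139.0 + 105.83*I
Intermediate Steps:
g = 0 (g = -18 + 9*2 = -18 + 18 = 0)
P(o) = -11 + o (P(o) = -3 + (o - 8) = -3 + (-8 + o) = -11 + o)
F(U) = √2*√U (F(U) = √(2*U) = √2*√U)
F((0*7 + 100)*((3*5)*(-3) + P(g))) - 14139 = √2*√((0*7 + 100)*((3*5)*(-3) + (-11 + 0))) - 14139 = √2*√((0 + 100)*(15*(-3) - 11)) - 14139 = √2*√(100*(-45 - 11)) - 14139 = √2*√(100*(-56)) - 14139 = √2*√(-5600) - 14139 = √2*(20*I*√14) - 14139 = 40*I*√7 - 14139 = -14139 + 40*I*√7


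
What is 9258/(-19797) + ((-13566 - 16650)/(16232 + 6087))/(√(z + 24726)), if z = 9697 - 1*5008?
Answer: -3086/6599 - 10072*√29415/218837795 ≈ -0.47554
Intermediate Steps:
z = 4689 (z = 9697 - 5008 = 4689)
9258/(-19797) + ((-13566 - 16650)/(16232 + 6087))/(√(z + 24726)) = 9258/(-19797) + ((-13566 - 16650)/(16232 + 6087))/(√(4689 + 24726)) = 9258*(-1/19797) + (-30216/22319)/(√29415) = -3086/6599 + (-30216*1/22319)*(√29415/29415) = -3086/6599 - 10072*√29415/218837795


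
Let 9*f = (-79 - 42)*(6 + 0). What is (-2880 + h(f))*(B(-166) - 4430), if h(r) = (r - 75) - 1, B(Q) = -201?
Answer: 42188410/3 ≈ 1.4063e+7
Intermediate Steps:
f = -242/3 (f = ((-79 - 42)*(6 + 0))/9 = (-121*6)/9 = (1/9)*(-726) = -242/3 ≈ -80.667)
h(r) = -76 + r (h(r) = (-75 + r) - 1 = -76 + r)
(-2880 + h(f))*(B(-166) - 4430) = (-2880 + (-76 - 242/3))*(-201 - 4430) = (-2880 - 470/3)*(-4631) = -9110/3*(-4631) = 42188410/3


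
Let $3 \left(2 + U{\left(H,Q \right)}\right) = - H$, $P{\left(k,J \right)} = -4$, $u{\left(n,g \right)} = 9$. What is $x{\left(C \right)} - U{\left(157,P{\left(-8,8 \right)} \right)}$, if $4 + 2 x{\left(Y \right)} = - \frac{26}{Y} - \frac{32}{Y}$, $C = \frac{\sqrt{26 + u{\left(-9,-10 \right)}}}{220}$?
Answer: $\frac{157}{3} - \frac{1276 \sqrt{35}}{7} \approx -1026.1$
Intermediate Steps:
$U{\left(H,Q \right)} = -2 - \frac{H}{3}$ ($U{\left(H,Q \right)} = -2 + \frac{\left(-1\right) H}{3} = -2 - \frac{H}{3}$)
$C = \frac{\sqrt{35}}{220}$ ($C = \frac{\sqrt{26 + 9}}{220} = \sqrt{35} \cdot \frac{1}{220} = \frac{\sqrt{35}}{220} \approx 0.026891$)
$x{\left(Y \right)} = -2 - \frac{29}{Y}$ ($x{\left(Y \right)} = -2 + \frac{- \frac{26}{Y} - \frac{32}{Y}}{2} = -2 + \frac{\left(-58\right) \frac{1}{Y}}{2} = -2 - \frac{29}{Y}$)
$x{\left(C \right)} - U{\left(157,P{\left(-8,8 \right)} \right)} = \left(-2 - \frac{29}{\frac{1}{220} \sqrt{35}}\right) - \left(-2 - \frac{157}{3}\right) = \left(-2 - 29 \frac{44 \sqrt{35}}{7}\right) - \left(-2 - \frac{157}{3}\right) = \left(-2 - \frac{1276 \sqrt{35}}{7}\right) - - \frac{163}{3} = \left(-2 - \frac{1276 \sqrt{35}}{7}\right) + \frac{163}{3} = \frac{157}{3} - \frac{1276 \sqrt{35}}{7}$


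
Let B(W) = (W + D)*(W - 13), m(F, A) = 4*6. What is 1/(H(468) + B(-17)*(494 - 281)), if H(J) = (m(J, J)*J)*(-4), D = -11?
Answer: 1/133992 ≈ 7.4631e-6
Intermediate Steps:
m(F, A) = 24
B(W) = (-13 + W)*(-11 + W) (B(W) = (W - 11)*(W - 13) = (-11 + W)*(-13 + W) = (-13 + W)*(-11 + W))
H(J) = -96*J (H(J) = (24*J)*(-4) = -96*J)
1/(H(468) + B(-17)*(494 - 281)) = 1/(-96*468 + (143 + (-17)² - 24*(-17))*(494 - 281)) = 1/(-44928 + (143 + 289 + 408)*213) = 1/(-44928 + 840*213) = 1/(-44928 + 178920) = 1/133992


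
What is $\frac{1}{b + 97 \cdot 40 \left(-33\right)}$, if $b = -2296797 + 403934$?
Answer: $- \frac{1}{2020903} \approx -4.9483 \cdot 10^{-7}$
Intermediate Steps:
$b = -1892863$
$\frac{1}{b + 97 \cdot 40 \left(-33\right)} = \frac{1}{-1892863 + 97 \cdot 40 \left(-33\right)} = \frac{1}{-1892863 + 3880 \left(-33\right)} = \frac{1}{-1892863 - 128040} = \frac{1}{-2020903} = - \frac{1}{2020903}$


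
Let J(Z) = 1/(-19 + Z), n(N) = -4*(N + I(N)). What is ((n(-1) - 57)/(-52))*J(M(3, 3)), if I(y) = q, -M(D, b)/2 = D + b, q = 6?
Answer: -77/1612 ≈ -0.047767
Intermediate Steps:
M(D, b) = -2*D - 2*b (M(D, b) = -2*(D + b) = -2*D - 2*b)
I(y) = 6
n(N) = -24 - 4*N (n(N) = -4*(N + 6) = -4*(6 + N) = -24 - 4*N)
((n(-1) - 57)/(-52))*J(M(3, 3)) = (((-24 - 4*(-1)) - 57)/(-52))/(-19 + (-2*3 - 2*3)) = (((-24 + 4) - 57)*(-1/52))/(-19 + (-6 - 6)) = ((-20 - 57)*(-1/52))/(-19 - 12) = -77*(-1/52)/(-31) = (77/52)*(-1/31) = -77/1612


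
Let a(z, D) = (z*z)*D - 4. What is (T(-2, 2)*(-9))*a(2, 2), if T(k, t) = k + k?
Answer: 144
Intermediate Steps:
T(k, t) = 2*k
a(z, D) = -4 + D*z² (a(z, D) = z²*D - 4 = D*z² - 4 = -4 + D*z²)
(T(-2, 2)*(-9))*a(2, 2) = ((2*(-2))*(-9))*(-4 + 2*2²) = (-4*(-9))*(-4 + 2*4) = 36*(-4 + 8) = 36*4 = 144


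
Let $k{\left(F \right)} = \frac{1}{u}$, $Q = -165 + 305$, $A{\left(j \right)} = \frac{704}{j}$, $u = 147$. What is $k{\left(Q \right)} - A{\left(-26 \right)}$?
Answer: $\frac{51757}{1911} \approx 27.084$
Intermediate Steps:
$Q = 140$
$k{\left(F \right)} = \frac{1}{147}$
$k{\left(Q \right)} - A{\left(-26 \right)} = \frac{1}{147} - \frac{704}{-26} = \frac{1}{147} - 704 \left(- \frac{1}{26}\right) = \frac{1}{147} - - \frac{352}{13} = \frac{1}{147} + \frac{352}{13} = \frac{51757}{1911}$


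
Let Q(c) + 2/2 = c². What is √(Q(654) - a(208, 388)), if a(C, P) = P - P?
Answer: √427715 ≈ 654.00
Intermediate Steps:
a(C, P) = 0
Q(c) = -1 + c²
√(Q(654) - a(208, 388)) = √((-1 + 654²) - 1*0) = √((-1 + 427716) + 0) = √(427715 + 0) = √427715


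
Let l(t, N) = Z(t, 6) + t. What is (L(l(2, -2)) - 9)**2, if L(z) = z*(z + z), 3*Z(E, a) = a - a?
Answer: 1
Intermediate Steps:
Z(E, a) = 0 (Z(E, a) = (a - a)/3 = (1/3)*0 = 0)
l(t, N) = t (l(t, N) = 0 + t = t)
L(z) = 2*z**2 (L(z) = z*(2*z) = 2*z**2)
(L(l(2, -2)) - 9)**2 = (2*2**2 - 9)**2 = (2*4 - 9)**2 = (8 - 9)**2 = (-1)**2 = 1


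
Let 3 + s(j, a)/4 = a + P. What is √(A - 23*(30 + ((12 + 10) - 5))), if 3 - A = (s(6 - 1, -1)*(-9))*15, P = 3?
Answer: I*√1618 ≈ 40.224*I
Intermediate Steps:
s(j, a) = 4*a (s(j, a) = -12 + 4*(a + 3) = -12 + 4*(3 + a) = -12 + (12 + 4*a) = 4*a)
A = -537 (A = 3 - (4*(-1))*(-9)*15 = 3 - (-4*(-9))*15 = 3 - 36*15 = 3 - 1*540 = 3 - 540 = -537)
√(A - 23*(30 + ((12 + 10) - 5))) = √(-537 - 23*(30 + ((12 + 10) - 5))) = √(-537 - 23*(30 + (22 - 5))) = √(-537 - 23*(30 + 17)) = √(-537 - 23*47) = √(-537 - 1081) = √(-1618) = I*√1618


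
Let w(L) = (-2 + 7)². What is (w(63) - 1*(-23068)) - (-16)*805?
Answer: 35973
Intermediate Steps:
w(L) = 25 (w(L) = 5² = 25)
(w(63) - 1*(-23068)) - (-16)*805 = (25 - 1*(-23068)) - (-16)*805 = (25 + 23068) - 1*(-12880) = 23093 + 12880 = 35973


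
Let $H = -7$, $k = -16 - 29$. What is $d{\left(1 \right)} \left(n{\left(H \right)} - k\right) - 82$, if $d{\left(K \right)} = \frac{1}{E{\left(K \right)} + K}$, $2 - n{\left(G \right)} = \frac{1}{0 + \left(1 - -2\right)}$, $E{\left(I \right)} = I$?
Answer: $- \frac{176}{3} \approx -58.667$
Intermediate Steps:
$k = -45$ ($k = -16 - 29 = -45$)
$n{\left(G \right)} = \frac{5}{3}$ ($n{\left(G \right)} = 2 - \frac{1}{0 + \left(1 - -2\right)} = 2 - \frac{1}{0 + \left(1 + 2\right)} = 2 - \frac{1}{0 + 3} = 2 - \frac{1}{3} = \frac{5}{3}$)
$d{\left(K \right)} = \frac{1}{2 K}$ ($d{\left(K \right)} = \frac{1}{K + K} = \frac{1}{2 K}$)
$d{\left(1 \right)} \left(n{\left(H \right)} - k\right) - 82 = \frac{1}{2 \cdot 1} \left(\frac{5}{3} - -45\right) - 82 = \frac{1}{2} \cdot 1 \left(\frac{5}{3} + 45\right) - 82 = \frac{1}{2} \cdot \frac{140}{3} - 82 = \frac{70}{3} - 82 = - \frac{176}{3}$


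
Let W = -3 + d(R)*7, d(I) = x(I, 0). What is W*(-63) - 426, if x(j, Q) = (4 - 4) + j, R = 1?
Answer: -678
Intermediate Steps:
x(j, Q) = j (x(j, Q) = 0 + j = j)
d(I) = I
W = 4 (W = -3 + 1*7 = -3 + 7 = 4)
W*(-63) - 426 = 4*(-63) - 426 = -252 - 426 = -678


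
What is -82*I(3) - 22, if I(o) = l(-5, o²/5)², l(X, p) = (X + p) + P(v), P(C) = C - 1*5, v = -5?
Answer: -357742/25 ≈ -14310.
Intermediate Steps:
P(C) = -5 + C (P(C) = C - 5 = -5 + C)
l(X, p) = -10 + X + p (l(X, p) = (X + p) + (-5 - 5) = (X + p) - 10 = -10 + X + p)
I(o) = (-15 + o²/5)² (I(o) = (-10 - 5 + o²/5)² = (-15 + o²/5)²)
-82*I(3) - 22 = -82*(-75 + 3²)²/25 - 22 = -82*(-75 + 9)²/25 - 22 = -82*(-66)²/25 - 22 = -82*4356/25 - 22 = -357192/25 - 22 = -357742/25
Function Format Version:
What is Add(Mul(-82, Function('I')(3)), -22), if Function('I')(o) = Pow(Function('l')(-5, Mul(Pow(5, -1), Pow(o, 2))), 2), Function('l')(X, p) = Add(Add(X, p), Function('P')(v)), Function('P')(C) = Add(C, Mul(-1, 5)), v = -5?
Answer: Rational(-357742, 25) ≈ -14310.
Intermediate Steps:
Function('P')(C) = Add(-5, C) (Function('P')(C) = Add(C, -5) = Add(-5, C))
Function('l')(X, p) = Add(-10, X, p) (Function('l')(X, p) = Add(Add(X, p), Add(-5, -5)) = Add(Add(X, p), -10) = Add(-10, X, p))
Function('I')(o) = Pow(Add(-15, Mul(Rational(1, 5), Pow(o, 2))), 2) (Function('I')(o) = Pow(Add(-10, -5, Mul(Pow(5, -1), Pow(o, 2))), 2) = Pow(Add(-10, -5, Mul(Rational(1, 5), Pow(o, 2))), 2) = Pow(Add(-15, Mul(Rational(1, 5), Pow(o, 2))), 2))
Add(Mul(-82, Function('I')(3)), -22) = Add(Mul(-82, Mul(Rational(1, 25), Pow(Add(-75, Pow(3, 2)), 2))), -22) = Add(Mul(-82, Mul(Rational(1, 25), Pow(Add(-75, 9), 2))), -22) = Add(Mul(-82, Mul(Rational(1, 25), Pow(-66, 2))), -22) = Add(Mul(-82, Mul(Rational(1, 25), 4356)), -22) = Add(Mul(-82, Rational(4356, 25)), -22) = Add(Rational(-357192, 25), -22) = Rational(-357742, 25)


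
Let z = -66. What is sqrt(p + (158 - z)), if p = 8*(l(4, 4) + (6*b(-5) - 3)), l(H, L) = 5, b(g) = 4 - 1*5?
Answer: 8*sqrt(3) ≈ 13.856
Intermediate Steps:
b(g) = -1 (b(g) = 4 - 5 = -1)
p = -32 (p = 8*(5 + (6*(-1) - 3)) = 8*(5 + (-6 - 3)) = 8*(5 - 9) = 8*(-4) = -32)
sqrt(p + (158 - z)) = sqrt(-32 + (158 - 1*(-66))) = sqrt(-32 + (158 + 66)) = sqrt(-32 + 224) = sqrt(192) = 8*sqrt(3)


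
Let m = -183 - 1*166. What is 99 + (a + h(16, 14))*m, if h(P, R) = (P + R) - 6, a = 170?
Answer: -67607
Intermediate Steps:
h(P, R) = -6 + P + R
m = -349 (m = -183 - 166 = -349)
99 + (a + h(16, 14))*m = 99 + (170 + (-6 + 16 + 14))*(-349) = 99 + (170 + 24)*(-349) = 99 + 194*(-349) = 99 - 67706 = -67607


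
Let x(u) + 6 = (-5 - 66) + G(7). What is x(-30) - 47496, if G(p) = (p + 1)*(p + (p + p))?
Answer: -47405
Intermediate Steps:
G(p) = 3*p*(1 + p) (G(p) = (1 + p)*(p + 2*p) = (1 + p)*(3*p) = 3*p*(1 + p))
x(u) = 91 (x(u) = -6 + ((-5 - 66) + 3*7*(1 + 7)) = -6 + (-71 + 3*7*8) = -6 + (-71 + 168) = -6 + 97 = 91)
x(-30) - 47496 = 91 - 47496 = -47405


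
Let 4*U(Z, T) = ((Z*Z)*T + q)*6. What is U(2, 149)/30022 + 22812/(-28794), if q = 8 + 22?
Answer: -109637383/144075578 ≈ -0.76097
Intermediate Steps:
q = 30
U(Z, T) = 45 + 3*T*Z**2/2 (U(Z, T) = (((Z*Z)*T + 30)*6)/4 = ((Z**2*T + 30)*6)/4 = ((T*Z**2 + 30)*6)/4 = ((30 + T*Z**2)*6)/4 = (180 + 6*T*Z**2)/4 = 45 + 3*T*Z**2/2)
U(2, 149)/30022 + 22812/(-28794) = (45 + (3/2)*149*2**2)/30022 + 22812/(-28794) = (45 + (3/2)*149*4)*(1/30022) + 22812*(-1/28794) = (45 + 894)*(1/30022) - 3802/4799 = 939*(1/30022) - 3802/4799 = 939/30022 - 3802/4799 = -109637383/144075578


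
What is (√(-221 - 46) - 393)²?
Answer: (393 - I*√267)² ≈ 1.5418e+5 - 12843.0*I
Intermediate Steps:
(√(-221 - 46) - 393)² = (√(-267) - 393)² = (I*√267 - 393)² = (-393 + I*√267)²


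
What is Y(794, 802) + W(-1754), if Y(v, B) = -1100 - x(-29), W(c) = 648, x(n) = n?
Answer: -423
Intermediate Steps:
Y(v, B) = -1071 (Y(v, B) = -1100 - 1*(-29) = -1100 + 29 = -1071)
Y(794, 802) + W(-1754) = -1071 + 648 = -423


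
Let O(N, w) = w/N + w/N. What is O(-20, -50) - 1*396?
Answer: -391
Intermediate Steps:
O(N, w) = 2*w/N
O(-20, -50) - 1*396 = 2*(-50)/(-20) - 1*396 = 2*(-50)*(-1/20) - 396 = 5 - 396 = -391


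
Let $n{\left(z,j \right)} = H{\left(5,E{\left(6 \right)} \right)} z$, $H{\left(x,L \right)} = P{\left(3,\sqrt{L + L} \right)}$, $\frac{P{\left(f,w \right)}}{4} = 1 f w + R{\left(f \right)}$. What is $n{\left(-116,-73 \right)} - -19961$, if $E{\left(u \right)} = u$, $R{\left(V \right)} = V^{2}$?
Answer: $15785 - 2784 \sqrt{3} \approx 10963.0$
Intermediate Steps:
$P{\left(f,w \right)} = 4 f^{2} + 4 f w$ ($P{\left(f,w \right)} = 4 \left(1 f w + f^{2}\right) = 4 \left(f w + f^{2}\right) = 4 \left(f^{2} + f w\right) = 4 f^{2} + 4 f w$)
$H{\left(x,L \right)} = 36 + 12 \sqrt{2} \sqrt{L}$ ($H{\left(x,L \right)} = 4 \cdot 3 \left(3 + \sqrt{L + L}\right) = 4 \cdot 3 \left(3 + \sqrt{2 L}\right) = 4 \cdot 3 \left(3 + \sqrt{2} \sqrt{L}\right) = 36 + 12 \sqrt{2} \sqrt{L}$)
$n{\left(z,j \right)} = z \left(36 + 24 \sqrt{3}\right)$ ($n{\left(z,j \right)} = \left(36 + 12 \sqrt{2} \sqrt{6}\right) z = \left(36 + 24 \sqrt{3}\right) z = z \left(36 + 24 \sqrt{3}\right)$)
$n{\left(-116,-73 \right)} - -19961 = 12 \left(-116\right) \left(3 + 2 \sqrt{3}\right) - -19961 = \left(-4176 - 2784 \sqrt{3}\right) + 19961 = 15785 - 2784 \sqrt{3}$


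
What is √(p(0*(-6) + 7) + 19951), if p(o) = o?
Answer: √19958 ≈ 141.27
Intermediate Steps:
√(p(0*(-6) + 7) + 19951) = √((0*(-6) + 7) + 19951) = √((0 + 7) + 19951) = √(7 + 19951) = √19958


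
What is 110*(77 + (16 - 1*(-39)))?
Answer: 14520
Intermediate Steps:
110*(77 + (16 - 1*(-39))) = 110*(77 + (16 + 39)) = 110*(77 + 55) = 110*132 = 14520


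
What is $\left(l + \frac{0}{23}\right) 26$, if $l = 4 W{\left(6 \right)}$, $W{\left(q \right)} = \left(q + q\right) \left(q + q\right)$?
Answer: $14976$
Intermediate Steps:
$W{\left(q \right)} = 4 q^{2}$ ($W{\left(q \right)} = 2 q 2 q = 4 q^{2}$)
$l = 576$ ($l = 4 \cdot 4 \cdot 6^{2} = 4 \cdot 4 \cdot 36 = 4 \cdot 144 = 576$)
$\left(l + \frac{0}{23}\right) 26 = \left(576 + \frac{0}{23}\right) 26 = \left(576 + 0 \cdot \frac{1}{23}\right) 26 = \left(576 + 0\right) 26 = 576 \cdot 26 = 14976$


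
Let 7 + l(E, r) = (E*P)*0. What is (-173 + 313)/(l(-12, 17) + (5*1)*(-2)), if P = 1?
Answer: -140/17 ≈ -8.2353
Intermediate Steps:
l(E, r) = -7 (l(E, r) = -7 + (E*1)*0 = -7 + E*0 = -7 + 0 = -7)
(-173 + 313)/(l(-12, 17) + (5*1)*(-2)) = (-173 + 313)/(-7 + (5*1)*(-2)) = 140/(-7 + 5*(-2)) = 140/(-7 - 10) = 140/(-17) = 140*(-1/17) = -140/17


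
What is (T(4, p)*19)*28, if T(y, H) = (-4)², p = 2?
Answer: 8512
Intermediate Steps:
T(y, H) = 16
(T(4, p)*19)*28 = (16*19)*28 = 304*28 = 8512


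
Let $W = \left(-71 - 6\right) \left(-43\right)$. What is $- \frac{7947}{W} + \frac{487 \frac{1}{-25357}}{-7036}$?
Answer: $- \frac{1417837375387}{590721641972} \approx -2.4002$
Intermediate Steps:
$W = 3311$ ($W = \left(-77\right) \left(-43\right) = 3311$)
$- \frac{7947}{W} + \frac{487 \frac{1}{-25357}}{-7036} = - \frac{7947}{3311} + \frac{487 \frac{1}{-25357}}{-7036} = \left(-7947\right) \frac{1}{3311} + 487 \left(- \frac{1}{25357}\right) \left(- \frac{1}{7036}\right) = - \frac{7947}{3311} - - \frac{487}{178411852} = - \frac{7947}{3311} + \frac{487}{178411852} = - \frac{1417837375387}{590721641972}$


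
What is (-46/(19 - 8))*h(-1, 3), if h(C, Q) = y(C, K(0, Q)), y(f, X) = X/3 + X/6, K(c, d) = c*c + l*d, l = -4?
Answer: 276/11 ≈ 25.091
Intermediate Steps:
K(c, d) = c² - 4*d (K(c, d) = c*c - 4*d = c² - 4*d)
y(f, X) = X/2 (y(f, X) = X*(⅓) + X*(⅙) = X/3 + X/6 = X/2)
h(C, Q) = -2*Q (h(C, Q) = (0² - 4*Q)/2 = (0 - 4*Q)/2 = (-4*Q)/2 = -2*Q)
(-46/(19 - 8))*h(-1, 3) = (-46/(19 - 8))*(-2*3) = (-46/11)*(-6) = ((1/11)*(-46))*(-6) = -46/11*(-6) = 276/11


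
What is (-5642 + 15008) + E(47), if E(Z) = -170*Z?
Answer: 1376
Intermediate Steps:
(-5642 + 15008) + E(47) = (-5642 + 15008) - 170*47 = 9366 - 7990 = 1376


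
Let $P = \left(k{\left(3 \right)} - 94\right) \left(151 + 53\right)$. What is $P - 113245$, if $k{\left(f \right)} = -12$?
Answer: $-134869$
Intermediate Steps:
$P = -21624$ ($P = \left(-12 - 94\right) \left(151 + 53\right) = \left(-106\right) 204 = -21624$)
$P - 113245 = -21624 - 113245 = -134869$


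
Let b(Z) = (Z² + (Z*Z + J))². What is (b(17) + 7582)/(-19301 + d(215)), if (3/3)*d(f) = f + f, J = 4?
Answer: -346306/18871 ≈ -18.351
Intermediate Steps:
d(f) = 2*f (d(f) = f + f = 2*f)
b(Z) = (4 + 2*Z²)² (b(Z) = (Z² + (Z*Z + 4))² = (Z² + (Z² + 4))² = (Z² + (4 + Z²))² = (4 + 2*Z²)²)
(b(17) + 7582)/(-19301 + d(215)) = (4*(2 + 17²)² + 7582)/(-19301 + 2*215) = (4*(2 + 289)² + 7582)/(-19301 + 430) = (4*291² + 7582)/(-18871) = (4*84681 + 7582)*(-1/18871) = (338724 + 7582)*(-1/18871) = 346306*(-1/18871) = -346306/18871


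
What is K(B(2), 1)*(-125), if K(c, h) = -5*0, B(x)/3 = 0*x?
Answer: 0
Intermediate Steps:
B(x) = 0 (B(x) = 3*(0*x) = 3*0 = 0)
K(c, h) = 0
K(B(2), 1)*(-125) = 0*(-125) = 0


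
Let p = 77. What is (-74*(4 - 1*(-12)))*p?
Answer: -91168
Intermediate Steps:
(-74*(4 - 1*(-12)))*p = -74*(4 - 1*(-12))*77 = -74*(4 + 12)*77 = -74*16*77 = -1184*77 = -91168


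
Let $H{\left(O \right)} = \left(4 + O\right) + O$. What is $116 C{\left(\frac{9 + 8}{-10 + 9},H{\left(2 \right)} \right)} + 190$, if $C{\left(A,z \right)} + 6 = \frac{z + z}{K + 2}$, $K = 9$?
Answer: $- \frac{3710}{11} \approx -337.27$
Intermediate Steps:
$H{\left(O \right)} = 4 + 2 O$
$C{\left(A,z \right)} = -6 + \frac{2 z}{11}$ ($C{\left(A,z \right)} = -6 + \frac{z + z}{9 + 2} = -6 + \frac{2 z}{11}$)
$116 C{\left(\frac{9 + 8}{-10 + 9},H{\left(2 \right)} \right)} + 190 = 116 \left(-6 + \frac{2 \left(4 + 2 \cdot 2\right)}{11}\right) + 190 = 116 \left(-6 + \frac{2 \left(4 + 4\right)}{11}\right) + 190 = 116 \left(-6 + \frac{2}{11} \cdot 8\right) + 190 = 116 \left(-6 + \frac{16}{11}\right) + 190 = 116 \left(- \frac{50}{11}\right) + 190 = - \frac{5800}{11} + 190 = - \frac{3710}{11}$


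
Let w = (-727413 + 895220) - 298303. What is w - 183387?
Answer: -313883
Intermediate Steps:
w = -130496 (w = 167807 - 298303 = -130496)
w - 183387 = -130496 - 183387 = -313883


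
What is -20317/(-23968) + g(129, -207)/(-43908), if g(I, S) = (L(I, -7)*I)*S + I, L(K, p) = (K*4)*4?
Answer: 110157092935/87698912 ≈ 1256.1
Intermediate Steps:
L(K, p) = 16*K (L(K, p) = (4*K)*4 = 16*K)
g(I, S) = I + 16*S*I**2 (g(I, S) = ((16*I)*I)*S + I = (16*I**2)*S + I = 16*S*I**2 + I = I + 16*S*I**2)
-20317/(-23968) + g(129, -207)/(-43908) = -20317/(-23968) + (129*(1 + 16*129*(-207)))/(-43908) = -20317*(-1/23968) + (129*(1 - 427248))*(-1/43908) = 20317/23968 + (129*(-427247))*(-1/43908) = 20317/23968 - 55114863*(-1/43908) = 20317/23968 + 18371621/14636 = 110157092935/87698912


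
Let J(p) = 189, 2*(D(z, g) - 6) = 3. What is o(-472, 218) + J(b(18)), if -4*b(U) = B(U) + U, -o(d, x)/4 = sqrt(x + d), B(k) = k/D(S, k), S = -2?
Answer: 189 - 4*I*sqrt(254) ≈ 189.0 - 63.75*I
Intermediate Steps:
D(z, g) = 15/2 (D(z, g) = 6 + (1/2)*3 = 6 + 3/2 = 15/2)
B(k) = 2*k/15 (B(k) = k/(15/2) = k*(2/15) = 2*k/15)
o(d, x) = -4*sqrt(d + x) (o(d, x) = -4*sqrt(x + d) = -4*sqrt(d + x))
b(U) = -17*U/60 (b(U) = -(2*U/15 + U)/4 = -17*U/60)
o(-472, 218) + J(b(18)) = -4*sqrt(-472 + 218) + 189 = -4*I*sqrt(254) + 189 = 189 - 4*I*sqrt(254)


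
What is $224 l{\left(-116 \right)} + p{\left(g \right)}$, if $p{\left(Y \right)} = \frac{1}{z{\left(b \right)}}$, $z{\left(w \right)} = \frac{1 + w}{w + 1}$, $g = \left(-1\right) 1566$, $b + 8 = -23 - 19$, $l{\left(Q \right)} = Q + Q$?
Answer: $-51967$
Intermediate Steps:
$l{\left(Q \right)} = 2 Q$
$b = -50$ ($b = -8 - 42 = -50$)
$g = -1566$
$z{\left(w \right)} = 1$ ($z{\left(w \right)} = \frac{1 + w}{1 + w} = 1$)
$p{\left(Y \right)} = 1$ ($p{\left(Y \right)} = 1^{-1} = 1$)
$224 l{\left(-116 \right)} + p{\left(g \right)} = 224 \cdot 2 \left(-116\right) + 1 = 224 \left(-232\right) + 1 = -51968 + 1 = -51967$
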